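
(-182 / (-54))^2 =8281 / 729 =11.36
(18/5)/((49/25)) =90/49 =1.84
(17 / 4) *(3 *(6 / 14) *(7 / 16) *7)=1071 / 64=16.73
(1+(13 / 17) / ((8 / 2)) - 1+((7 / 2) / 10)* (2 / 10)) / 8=0.03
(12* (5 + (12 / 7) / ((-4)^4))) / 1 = 6729 / 112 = 60.08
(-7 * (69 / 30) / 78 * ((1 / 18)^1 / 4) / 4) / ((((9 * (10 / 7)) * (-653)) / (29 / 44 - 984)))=-48761909 / 580892083200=-0.00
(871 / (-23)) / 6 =-6.31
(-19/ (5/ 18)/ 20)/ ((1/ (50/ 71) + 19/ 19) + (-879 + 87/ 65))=2223/ 568907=0.00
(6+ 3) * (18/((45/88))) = 316.80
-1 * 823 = -823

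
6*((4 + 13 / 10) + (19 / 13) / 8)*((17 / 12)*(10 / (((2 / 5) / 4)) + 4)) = 48467 / 10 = 4846.70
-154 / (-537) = 154 / 537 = 0.29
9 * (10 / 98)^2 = 225 / 2401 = 0.09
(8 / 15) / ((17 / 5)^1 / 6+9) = 16 / 287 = 0.06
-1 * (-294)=294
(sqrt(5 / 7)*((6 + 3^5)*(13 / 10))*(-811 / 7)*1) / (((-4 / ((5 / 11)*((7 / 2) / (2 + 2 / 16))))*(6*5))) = 875069*sqrt(35) / 26180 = 197.75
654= 654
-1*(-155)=155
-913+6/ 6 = -912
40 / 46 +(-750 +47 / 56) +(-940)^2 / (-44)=-295120989 / 14168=-20830.11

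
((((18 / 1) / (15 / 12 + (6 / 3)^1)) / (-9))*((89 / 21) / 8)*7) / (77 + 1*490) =-89 / 22113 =-0.00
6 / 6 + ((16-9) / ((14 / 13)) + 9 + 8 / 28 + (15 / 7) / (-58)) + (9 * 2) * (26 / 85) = 384004 / 17255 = 22.25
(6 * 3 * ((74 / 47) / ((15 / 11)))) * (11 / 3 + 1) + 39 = 31957 / 235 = 135.99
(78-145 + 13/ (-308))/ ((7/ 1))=-20649/ 2156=-9.58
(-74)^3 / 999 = -10952 / 27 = -405.63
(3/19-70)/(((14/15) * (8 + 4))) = -6635/1064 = -6.24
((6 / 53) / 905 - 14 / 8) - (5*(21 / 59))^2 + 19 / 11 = -23433868681 / 7346511260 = -3.19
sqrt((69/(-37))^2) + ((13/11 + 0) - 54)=-20738/407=-50.95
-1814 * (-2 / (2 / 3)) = 5442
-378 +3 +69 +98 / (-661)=-202364 / 661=-306.15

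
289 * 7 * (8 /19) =16184 /19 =851.79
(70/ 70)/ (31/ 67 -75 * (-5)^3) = 67/ 628156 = 0.00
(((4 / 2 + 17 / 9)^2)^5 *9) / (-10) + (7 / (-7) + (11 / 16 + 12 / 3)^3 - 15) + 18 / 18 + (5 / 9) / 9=-1129761258140842165 / 1586874322944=-711941.23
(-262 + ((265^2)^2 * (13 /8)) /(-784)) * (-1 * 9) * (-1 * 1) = -577006212501 /6272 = -91997163.98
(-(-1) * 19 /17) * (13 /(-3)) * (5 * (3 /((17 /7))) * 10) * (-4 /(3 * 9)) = 345800 /7803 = 44.32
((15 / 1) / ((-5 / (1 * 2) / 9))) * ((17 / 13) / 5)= -918 / 65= -14.12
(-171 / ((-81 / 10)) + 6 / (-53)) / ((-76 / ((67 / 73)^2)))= -11240456 / 48296727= -0.23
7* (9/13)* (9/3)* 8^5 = 6193152/13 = 476396.31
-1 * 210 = -210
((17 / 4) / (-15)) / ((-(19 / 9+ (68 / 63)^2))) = 22491 / 260060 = 0.09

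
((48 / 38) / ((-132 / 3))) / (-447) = 2 / 31141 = 0.00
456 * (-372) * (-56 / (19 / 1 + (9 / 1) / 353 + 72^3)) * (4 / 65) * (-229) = -358.64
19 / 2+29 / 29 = 21 / 2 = 10.50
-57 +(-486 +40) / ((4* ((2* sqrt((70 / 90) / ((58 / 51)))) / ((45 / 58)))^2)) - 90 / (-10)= -4005093 / 55216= -72.54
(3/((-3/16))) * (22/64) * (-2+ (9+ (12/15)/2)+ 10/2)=-341/5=-68.20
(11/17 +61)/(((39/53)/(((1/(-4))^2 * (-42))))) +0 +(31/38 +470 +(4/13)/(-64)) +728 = 65766213/67184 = 978.90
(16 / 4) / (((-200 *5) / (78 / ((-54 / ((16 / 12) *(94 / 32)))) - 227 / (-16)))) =-737 / 21600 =-0.03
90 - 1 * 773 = -683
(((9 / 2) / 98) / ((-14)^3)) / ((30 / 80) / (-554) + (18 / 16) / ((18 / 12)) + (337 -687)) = 2493 / 52030404706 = 0.00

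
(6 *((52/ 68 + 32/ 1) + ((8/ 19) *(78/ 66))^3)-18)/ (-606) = -4638563162/ 15675057893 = -0.30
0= 0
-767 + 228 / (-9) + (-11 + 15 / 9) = -2405 / 3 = -801.67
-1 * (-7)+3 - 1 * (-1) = 11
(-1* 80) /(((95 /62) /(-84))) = 83328 /19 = 4385.68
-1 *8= -8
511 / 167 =3.06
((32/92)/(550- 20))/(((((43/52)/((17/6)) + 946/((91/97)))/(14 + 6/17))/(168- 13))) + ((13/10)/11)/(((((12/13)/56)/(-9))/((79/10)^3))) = -6656691451376993299/209234773495000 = -31814.46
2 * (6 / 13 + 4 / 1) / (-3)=-116 / 39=-2.97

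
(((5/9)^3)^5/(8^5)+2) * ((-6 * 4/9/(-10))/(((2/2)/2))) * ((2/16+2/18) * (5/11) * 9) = 229385781479032414813/222639140343756128256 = 1.03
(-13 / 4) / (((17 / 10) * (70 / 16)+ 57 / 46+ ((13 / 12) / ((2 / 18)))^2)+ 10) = -299 / 10464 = -0.03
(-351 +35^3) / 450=21262 / 225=94.50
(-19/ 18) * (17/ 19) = -17/ 18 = -0.94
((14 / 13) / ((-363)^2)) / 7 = 2 / 1712997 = 0.00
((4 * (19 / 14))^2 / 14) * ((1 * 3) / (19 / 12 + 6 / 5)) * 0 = 0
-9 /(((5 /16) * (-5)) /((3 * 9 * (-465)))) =-361584 /5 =-72316.80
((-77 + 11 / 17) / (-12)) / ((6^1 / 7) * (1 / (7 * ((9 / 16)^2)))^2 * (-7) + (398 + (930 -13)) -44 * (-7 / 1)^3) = 23182929 / 59775137146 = 0.00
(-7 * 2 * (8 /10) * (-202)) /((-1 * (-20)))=2828 /25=113.12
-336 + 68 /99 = -33196 /99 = -335.31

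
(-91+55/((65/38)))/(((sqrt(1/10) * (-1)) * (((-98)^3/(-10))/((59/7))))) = 225675 * sqrt(10)/42824236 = 0.02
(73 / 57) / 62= 73 / 3534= 0.02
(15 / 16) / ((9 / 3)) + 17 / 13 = 1.62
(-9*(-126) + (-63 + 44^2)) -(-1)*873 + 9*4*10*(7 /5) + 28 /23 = 100860 /23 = 4385.22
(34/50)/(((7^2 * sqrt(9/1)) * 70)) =17/257250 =0.00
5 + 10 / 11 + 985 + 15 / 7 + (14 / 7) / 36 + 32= 1025.11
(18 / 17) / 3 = 6 / 17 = 0.35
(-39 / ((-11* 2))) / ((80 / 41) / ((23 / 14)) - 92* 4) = -2829 / 585376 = -0.00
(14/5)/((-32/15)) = -21/16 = -1.31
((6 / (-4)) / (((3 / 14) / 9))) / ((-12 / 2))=21 / 2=10.50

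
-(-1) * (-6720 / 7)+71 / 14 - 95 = -1049.93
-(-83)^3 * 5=2858935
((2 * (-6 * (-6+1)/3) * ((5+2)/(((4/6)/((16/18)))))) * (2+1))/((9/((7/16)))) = 245/9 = 27.22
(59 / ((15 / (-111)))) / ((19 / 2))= -4366 / 95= -45.96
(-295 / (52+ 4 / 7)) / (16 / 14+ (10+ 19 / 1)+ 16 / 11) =-159005 / 895344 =-0.18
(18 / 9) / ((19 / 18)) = 1.89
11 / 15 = 0.73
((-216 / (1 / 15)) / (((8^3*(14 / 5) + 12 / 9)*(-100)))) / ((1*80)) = 0.00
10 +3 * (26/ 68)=379/ 34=11.15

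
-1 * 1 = -1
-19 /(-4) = 19 /4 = 4.75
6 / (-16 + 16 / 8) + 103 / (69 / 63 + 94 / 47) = 14946 / 455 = 32.85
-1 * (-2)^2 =-4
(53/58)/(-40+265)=53/13050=0.00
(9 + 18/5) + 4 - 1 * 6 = 53/5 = 10.60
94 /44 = 47 /22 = 2.14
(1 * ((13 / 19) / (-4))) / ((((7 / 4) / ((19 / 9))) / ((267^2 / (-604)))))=102973 / 4228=24.36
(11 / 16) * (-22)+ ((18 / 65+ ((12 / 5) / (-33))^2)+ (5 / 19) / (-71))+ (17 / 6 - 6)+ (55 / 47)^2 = -46810055713943 / 2812468315800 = -16.64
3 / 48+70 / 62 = 591 / 496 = 1.19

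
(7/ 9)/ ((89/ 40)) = 280/ 801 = 0.35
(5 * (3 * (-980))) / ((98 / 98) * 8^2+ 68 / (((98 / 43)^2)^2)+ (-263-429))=67794059760 / 2884612099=23.50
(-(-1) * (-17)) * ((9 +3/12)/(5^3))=-629/500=-1.26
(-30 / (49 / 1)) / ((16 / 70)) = -75 / 28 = -2.68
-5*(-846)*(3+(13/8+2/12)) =81075/4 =20268.75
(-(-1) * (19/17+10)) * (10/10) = 189/17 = 11.12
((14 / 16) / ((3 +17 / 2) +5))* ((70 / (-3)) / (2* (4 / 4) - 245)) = 245 / 48114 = 0.01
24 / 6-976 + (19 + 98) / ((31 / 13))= -28611 / 31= -922.94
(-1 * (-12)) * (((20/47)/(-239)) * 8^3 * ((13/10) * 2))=-28.44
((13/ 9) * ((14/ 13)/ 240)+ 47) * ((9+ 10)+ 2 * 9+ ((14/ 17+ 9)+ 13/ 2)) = 92040571/ 36720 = 2506.55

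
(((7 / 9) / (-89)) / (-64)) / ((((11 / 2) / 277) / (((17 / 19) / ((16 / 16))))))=0.01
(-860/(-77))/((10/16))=1376/77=17.87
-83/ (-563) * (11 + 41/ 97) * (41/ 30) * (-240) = -30164192/ 54611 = -552.35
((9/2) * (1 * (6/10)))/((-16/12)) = -81/40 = -2.02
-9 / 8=-1.12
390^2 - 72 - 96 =151932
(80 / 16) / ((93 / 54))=90 / 31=2.90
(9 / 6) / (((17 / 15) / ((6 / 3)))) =45 / 17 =2.65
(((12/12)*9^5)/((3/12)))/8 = 59049/2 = 29524.50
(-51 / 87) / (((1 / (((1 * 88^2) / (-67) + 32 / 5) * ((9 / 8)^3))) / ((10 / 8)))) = 14165199 / 124352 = 113.91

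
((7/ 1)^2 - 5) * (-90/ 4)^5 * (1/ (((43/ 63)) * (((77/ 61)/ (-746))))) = 37787115853125/ 172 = 219692534029.80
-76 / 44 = -19 / 11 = -1.73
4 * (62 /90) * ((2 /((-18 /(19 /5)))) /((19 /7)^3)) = -42532 /731025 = -0.06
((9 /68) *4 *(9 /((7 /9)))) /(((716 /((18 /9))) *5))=729 /213010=0.00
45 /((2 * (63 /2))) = 0.71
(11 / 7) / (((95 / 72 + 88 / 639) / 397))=7441368 / 17381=428.13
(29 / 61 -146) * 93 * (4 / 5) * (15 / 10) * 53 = -262528398 / 305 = -860748.85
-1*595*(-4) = 2380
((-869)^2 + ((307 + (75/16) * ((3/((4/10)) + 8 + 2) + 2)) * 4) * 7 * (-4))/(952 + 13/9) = 745.23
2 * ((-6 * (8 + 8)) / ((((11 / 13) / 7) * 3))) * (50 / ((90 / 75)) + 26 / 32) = -742196 / 33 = -22490.79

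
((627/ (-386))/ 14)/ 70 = -0.00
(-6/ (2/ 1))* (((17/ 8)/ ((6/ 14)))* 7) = -833/ 8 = -104.12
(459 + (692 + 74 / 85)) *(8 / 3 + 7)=2839361 / 255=11134.75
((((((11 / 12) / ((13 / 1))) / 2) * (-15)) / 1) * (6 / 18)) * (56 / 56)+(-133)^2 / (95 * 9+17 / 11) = 4299317 / 209976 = 20.48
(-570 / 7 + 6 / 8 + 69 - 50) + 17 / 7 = -237 / 4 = -59.25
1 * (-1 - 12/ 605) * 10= -1234/ 121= -10.20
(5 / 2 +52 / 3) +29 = 48.83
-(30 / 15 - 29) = 27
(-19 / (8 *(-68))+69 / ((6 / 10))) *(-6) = -187737 / 272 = -690.21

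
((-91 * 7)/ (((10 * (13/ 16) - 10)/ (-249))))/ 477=-422968/ 2385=-177.35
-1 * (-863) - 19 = 844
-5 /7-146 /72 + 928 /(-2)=-117619 /252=-466.74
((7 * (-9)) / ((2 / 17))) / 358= -1.50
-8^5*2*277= -18153472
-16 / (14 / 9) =-72 / 7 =-10.29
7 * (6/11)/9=14/33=0.42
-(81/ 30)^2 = -729/ 100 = -7.29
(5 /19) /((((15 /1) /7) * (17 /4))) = 28 /969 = 0.03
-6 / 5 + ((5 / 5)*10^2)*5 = 498.80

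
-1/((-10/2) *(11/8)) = 8/55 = 0.15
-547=-547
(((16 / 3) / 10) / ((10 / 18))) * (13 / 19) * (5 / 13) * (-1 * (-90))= 432 / 19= 22.74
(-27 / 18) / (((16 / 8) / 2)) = -3 / 2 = -1.50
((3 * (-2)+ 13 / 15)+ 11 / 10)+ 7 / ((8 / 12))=97 / 15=6.47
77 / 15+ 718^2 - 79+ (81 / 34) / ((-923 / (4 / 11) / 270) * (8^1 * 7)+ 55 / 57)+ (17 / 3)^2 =1063051816215491 / 2062247220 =515482.24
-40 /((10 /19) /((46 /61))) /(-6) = 1748 /183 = 9.55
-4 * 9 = -36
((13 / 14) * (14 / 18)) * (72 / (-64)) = -13 / 16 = -0.81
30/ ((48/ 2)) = 5/ 4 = 1.25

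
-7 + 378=371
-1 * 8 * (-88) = 704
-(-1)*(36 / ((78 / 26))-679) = -667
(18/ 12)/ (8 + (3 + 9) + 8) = 3/ 56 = 0.05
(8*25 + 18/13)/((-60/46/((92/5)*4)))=-11079376/975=-11363.46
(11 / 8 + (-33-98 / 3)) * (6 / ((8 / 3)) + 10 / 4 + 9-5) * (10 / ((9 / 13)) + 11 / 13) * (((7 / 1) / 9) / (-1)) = 676304615 / 101088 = 6690.26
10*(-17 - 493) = -5100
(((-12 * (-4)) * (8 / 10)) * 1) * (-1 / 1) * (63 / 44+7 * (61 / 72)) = -46648 / 165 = -282.72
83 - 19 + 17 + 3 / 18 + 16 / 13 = 6427 / 78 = 82.40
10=10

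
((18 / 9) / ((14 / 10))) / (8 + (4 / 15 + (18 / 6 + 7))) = 75 / 959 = 0.08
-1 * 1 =-1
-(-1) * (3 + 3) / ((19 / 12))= 72 / 19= 3.79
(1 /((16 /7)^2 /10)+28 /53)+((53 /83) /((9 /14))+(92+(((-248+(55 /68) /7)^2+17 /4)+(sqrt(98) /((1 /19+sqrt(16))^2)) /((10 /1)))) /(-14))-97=-2255253493644791 /502340743296-361 * sqrt(2) /118580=-4489.49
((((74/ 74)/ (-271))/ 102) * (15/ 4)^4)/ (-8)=16875/ 18870272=0.00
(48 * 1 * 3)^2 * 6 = 124416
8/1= 8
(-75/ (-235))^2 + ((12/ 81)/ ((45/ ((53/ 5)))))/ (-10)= 6600221/ 67098375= 0.10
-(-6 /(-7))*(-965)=5790 /7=827.14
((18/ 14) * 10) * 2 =180/ 7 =25.71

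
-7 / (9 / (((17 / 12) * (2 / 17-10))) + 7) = -98 / 89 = -1.10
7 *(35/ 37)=245/ 37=6.62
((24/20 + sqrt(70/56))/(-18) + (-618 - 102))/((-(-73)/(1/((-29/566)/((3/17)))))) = 283 * sqrt(5)/215934 + 6113366/179945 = 33.98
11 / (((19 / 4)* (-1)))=-44 / 19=-2.32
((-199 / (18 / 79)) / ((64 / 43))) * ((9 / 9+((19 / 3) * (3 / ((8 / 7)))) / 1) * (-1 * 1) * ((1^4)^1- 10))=-95316423 / 1024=-93082.44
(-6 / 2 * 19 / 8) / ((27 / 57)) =-361 / 24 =-15.04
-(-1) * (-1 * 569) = -569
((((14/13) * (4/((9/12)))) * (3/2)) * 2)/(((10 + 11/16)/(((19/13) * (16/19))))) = 57344/28899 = 1.98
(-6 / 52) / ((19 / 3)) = -9 / 494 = -0.02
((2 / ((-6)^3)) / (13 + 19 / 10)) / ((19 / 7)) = -35 / 152874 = -0.00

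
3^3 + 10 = 37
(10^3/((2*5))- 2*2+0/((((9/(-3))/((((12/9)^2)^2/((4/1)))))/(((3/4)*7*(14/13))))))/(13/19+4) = 1824/89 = 20.49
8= 8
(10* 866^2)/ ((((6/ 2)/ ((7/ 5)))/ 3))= 10499384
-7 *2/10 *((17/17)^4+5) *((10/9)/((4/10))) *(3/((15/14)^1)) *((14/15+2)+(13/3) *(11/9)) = -217756/405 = -537.67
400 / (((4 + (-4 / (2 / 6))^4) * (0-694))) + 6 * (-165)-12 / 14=-2495843374 / 2518873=-990.86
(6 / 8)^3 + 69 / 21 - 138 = -60163 / 448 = -134.29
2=2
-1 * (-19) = 19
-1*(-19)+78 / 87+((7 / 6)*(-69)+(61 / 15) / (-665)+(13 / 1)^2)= 62709287 / 578550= 108.39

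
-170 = -170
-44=-44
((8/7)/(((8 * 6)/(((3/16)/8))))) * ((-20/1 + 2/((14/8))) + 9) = -69/12544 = -0.01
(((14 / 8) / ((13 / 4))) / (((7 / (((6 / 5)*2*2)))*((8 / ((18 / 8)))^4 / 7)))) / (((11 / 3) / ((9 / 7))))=0.01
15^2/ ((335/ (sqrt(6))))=45*sqrt(6)/ 67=1.65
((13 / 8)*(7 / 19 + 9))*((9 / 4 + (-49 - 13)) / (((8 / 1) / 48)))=-829569 / 152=-5457.69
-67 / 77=-0.87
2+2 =4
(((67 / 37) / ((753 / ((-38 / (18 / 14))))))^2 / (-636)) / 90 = -79405921 / 899742122924310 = -0.00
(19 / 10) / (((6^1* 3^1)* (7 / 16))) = 0.24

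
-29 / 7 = -4.14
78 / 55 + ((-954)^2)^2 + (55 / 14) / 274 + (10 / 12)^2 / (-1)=393203436607580848 / 474705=828311133456.74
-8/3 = -2.67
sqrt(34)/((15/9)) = 3 * sqrt(34)/5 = 3.50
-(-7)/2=7/2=3.50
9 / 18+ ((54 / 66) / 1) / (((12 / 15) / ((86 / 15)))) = 70 / 11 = 6.36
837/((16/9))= 7533/16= 470.81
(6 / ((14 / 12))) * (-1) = -36 / 7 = -5.14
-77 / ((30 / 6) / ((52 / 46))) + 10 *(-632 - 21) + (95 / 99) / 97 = -7230587131 / 1104345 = -6547.40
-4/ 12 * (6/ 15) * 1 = -2/ 15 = -0.13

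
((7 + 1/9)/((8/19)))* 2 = 304/9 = 33.78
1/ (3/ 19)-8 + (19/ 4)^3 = 105.51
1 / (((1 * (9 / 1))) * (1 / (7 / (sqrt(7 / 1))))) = sqrt(7) / 9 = 0.29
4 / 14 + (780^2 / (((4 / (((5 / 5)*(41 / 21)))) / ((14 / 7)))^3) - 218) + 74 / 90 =8732389021 / 15435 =565752.45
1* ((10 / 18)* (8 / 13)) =40 / 117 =0.34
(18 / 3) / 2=3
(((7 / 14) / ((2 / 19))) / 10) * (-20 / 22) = -19 / 44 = -0.43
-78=-78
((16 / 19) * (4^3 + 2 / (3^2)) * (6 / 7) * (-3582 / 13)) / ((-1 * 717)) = 17.81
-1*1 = -1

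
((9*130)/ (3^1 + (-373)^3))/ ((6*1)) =-195/ 51895114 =-0.00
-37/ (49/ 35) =-185/ 7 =-26.43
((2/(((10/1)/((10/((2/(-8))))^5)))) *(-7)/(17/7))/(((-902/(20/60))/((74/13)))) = -37130240000/299013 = -124176.01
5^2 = 25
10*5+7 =57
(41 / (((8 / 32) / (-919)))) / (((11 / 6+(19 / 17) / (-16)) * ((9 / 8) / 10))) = -3279580160 / 4317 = -759689.64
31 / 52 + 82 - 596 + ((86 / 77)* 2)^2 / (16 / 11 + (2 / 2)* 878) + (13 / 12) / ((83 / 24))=-5773451724085 / 11252429188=-513.08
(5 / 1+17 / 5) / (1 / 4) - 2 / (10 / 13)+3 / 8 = 31.38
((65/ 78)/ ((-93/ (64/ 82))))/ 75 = -16/ 171585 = -0.00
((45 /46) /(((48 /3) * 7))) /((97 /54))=1215 /249872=0.00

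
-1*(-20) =20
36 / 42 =6 / 7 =0.86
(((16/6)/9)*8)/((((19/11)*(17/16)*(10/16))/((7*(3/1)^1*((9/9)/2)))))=315392/14535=21.70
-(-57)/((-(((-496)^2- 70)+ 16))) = -57/245962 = -0.00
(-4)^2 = 16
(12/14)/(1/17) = 102/7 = 14.57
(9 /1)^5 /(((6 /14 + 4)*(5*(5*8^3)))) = 413343 /396800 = 1.04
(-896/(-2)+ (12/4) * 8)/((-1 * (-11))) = 472/11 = 42.91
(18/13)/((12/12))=1.38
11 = 11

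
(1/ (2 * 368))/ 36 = 0.00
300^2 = 90000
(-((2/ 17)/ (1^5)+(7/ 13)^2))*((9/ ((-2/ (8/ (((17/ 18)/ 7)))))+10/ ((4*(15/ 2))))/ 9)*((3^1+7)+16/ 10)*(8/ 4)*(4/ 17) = 7384588304/ 112090095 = 65.88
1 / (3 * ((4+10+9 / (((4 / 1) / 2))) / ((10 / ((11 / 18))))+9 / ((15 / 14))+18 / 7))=840 / 30497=0.03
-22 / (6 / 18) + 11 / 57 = -3751 / 57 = -65.81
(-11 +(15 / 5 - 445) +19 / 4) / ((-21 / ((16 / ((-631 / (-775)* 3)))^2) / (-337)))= -23227024040000 / 75252429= -308654.81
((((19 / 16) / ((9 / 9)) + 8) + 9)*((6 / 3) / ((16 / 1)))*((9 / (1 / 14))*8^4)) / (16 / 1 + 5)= 55872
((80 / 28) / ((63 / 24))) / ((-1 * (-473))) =160 / 69531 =0.00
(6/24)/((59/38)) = 19/118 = 0.16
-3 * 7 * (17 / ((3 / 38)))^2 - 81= -2921455 / 3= -973818.33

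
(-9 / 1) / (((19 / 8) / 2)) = -144 / 19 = -7.58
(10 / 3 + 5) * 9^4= 54675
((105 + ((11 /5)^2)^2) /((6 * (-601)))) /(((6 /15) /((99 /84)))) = -441463 /4207000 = -0.10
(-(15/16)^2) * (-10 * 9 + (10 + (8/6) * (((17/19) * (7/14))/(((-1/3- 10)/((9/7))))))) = 37141425/527744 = 70.38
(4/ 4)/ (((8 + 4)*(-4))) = -1/ 48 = -0.02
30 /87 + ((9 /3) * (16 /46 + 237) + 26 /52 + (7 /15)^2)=214038791 /300150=713.11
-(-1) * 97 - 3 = 94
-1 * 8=-8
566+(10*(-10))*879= -87334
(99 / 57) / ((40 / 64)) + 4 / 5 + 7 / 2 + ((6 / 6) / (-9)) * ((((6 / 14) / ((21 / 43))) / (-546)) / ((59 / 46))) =1910794885 / 269921106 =7.08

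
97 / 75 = 1.29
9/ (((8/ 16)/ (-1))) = -18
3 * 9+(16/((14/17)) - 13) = 234/7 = 33.43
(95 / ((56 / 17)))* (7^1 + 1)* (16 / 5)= 738.29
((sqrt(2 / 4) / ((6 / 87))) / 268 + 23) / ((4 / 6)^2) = 261 * sqrt(2) / 4288 + 207 / 4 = 51.84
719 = 719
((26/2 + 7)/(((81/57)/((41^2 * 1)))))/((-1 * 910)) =-63878/2457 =-26.00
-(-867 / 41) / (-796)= -867 / 32636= -0.03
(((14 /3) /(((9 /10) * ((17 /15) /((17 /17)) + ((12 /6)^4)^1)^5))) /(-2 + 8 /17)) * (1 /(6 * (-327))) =1859375 /1588676483461769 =0.00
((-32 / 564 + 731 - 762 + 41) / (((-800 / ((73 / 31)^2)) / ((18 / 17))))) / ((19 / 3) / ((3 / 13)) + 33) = -100861983 / 83540883200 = -0.00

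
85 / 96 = 0.89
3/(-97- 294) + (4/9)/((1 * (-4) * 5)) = -526/17595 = -0.03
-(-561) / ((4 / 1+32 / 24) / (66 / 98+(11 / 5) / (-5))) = 240669 / 9800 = 24.56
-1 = -1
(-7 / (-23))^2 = 49 / 529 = 0.09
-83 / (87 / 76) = -6308 / 87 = -72.51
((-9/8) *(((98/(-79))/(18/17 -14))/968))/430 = -7497/28937004800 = -0.00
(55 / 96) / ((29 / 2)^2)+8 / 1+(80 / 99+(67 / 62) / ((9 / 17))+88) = 2041119533 / 20648232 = 98.85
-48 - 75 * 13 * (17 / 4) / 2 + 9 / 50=-423939 / 200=-2119.70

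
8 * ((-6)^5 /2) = -31104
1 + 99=100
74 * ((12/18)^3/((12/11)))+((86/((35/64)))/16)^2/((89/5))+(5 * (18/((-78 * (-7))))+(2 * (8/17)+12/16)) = 27.38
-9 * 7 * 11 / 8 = -693 / 8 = -86.62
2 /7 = 0.29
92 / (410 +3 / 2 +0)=184 / 823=0.22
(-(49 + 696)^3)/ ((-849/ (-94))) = -38868400750/ 849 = -45781390.75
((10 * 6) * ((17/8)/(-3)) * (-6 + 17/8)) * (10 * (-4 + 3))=-13175/8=-1646.88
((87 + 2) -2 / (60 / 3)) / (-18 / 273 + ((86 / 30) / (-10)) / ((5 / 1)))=-6067425 / 8413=-721.20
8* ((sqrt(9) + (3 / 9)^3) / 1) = 656 / 27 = 24.30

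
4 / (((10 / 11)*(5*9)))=22 / 225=0.10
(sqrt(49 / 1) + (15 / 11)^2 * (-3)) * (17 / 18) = 1462 / 1089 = 1.34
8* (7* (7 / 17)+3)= 800 / 17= 47.06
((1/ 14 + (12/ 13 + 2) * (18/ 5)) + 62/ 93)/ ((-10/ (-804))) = 2059781/ 2275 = 905.40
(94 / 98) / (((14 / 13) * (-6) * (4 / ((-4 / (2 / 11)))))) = 6721 / 8232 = 0.82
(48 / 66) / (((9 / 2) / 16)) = 256 / 99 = 2.59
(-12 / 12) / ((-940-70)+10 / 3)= 3 / 3020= 0.00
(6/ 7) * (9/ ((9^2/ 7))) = 2/ 3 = 0.67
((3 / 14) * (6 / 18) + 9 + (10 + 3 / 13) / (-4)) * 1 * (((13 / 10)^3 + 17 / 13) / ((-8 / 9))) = -972226179 / 37856000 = -25.68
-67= -67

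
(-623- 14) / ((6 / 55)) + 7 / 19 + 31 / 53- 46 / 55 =-1940374607 / 332310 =-5839.05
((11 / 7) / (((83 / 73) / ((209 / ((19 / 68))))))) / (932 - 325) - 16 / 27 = 10574716 / 9522009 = 1.11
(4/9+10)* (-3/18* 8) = -376/27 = -13.93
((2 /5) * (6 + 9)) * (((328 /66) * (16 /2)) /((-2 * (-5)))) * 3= 71.56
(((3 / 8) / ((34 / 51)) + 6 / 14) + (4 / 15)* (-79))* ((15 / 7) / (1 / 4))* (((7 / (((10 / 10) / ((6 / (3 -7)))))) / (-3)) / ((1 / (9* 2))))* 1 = -303543 / 28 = -10840.82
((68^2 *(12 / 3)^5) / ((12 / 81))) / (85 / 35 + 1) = 9321984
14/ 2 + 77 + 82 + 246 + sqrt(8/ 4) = sqrt(2) + 412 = 413.41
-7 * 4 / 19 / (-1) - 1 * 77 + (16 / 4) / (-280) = -100469 / 1330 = -75.54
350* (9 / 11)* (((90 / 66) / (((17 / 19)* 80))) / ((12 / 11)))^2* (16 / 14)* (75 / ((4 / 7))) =13.10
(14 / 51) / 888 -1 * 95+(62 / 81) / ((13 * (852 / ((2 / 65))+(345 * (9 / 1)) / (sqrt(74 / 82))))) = -36106087489764497 / 380065324210020 -1426 * sqrt(1517) / 218196838665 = -95.00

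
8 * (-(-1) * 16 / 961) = 128 / 961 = 0.13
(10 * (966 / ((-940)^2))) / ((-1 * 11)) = -483 / 485980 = -0.00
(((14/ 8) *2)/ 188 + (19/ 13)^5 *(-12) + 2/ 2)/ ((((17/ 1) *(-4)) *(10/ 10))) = 11029953469/ 9493219424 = 1.16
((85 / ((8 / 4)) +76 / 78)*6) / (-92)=-3391 / 1196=-2.84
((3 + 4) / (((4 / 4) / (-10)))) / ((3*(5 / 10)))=-140 / 3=-46.67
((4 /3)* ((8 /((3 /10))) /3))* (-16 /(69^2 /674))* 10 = -34508800 /128547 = -268.45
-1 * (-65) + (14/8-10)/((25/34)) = 2689/50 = 53.78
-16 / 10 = -8 / 5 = -1.60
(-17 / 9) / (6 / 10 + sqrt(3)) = 85 / 198 - 425 * sqrt(3) / 594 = -0.81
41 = 41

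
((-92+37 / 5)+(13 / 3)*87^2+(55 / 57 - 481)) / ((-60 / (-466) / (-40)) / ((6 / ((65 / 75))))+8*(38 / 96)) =17124184016 / 1682013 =10180.77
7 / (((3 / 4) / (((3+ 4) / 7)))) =28 / 3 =9.33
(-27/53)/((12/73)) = -657/212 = -3.10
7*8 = 56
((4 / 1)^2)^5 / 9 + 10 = 1048666 / 9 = 116518.44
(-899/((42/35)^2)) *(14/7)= -22475/18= -1248.61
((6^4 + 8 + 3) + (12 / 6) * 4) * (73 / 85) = 19199 / 17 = 1129.35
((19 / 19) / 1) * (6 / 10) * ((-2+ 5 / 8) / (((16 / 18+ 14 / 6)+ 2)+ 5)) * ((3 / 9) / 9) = -11 / 3680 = -0.00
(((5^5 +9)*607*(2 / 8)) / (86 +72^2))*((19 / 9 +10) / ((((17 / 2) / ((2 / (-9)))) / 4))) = -414709684 / 3628395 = -114.30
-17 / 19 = -0.89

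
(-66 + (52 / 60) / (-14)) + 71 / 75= -68371 / 1050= -65.12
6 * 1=6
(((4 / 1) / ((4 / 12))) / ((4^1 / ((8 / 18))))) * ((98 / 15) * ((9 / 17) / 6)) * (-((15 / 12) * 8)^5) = -3920000 / 51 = -76862.75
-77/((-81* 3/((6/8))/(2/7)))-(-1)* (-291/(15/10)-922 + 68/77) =-13909121/12474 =-1115.05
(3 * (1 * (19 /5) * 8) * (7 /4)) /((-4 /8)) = -1596 /5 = -319.20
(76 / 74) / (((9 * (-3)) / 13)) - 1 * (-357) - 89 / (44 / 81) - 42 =6622613 / 43956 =150.66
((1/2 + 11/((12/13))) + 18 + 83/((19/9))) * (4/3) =92.98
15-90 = -75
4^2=16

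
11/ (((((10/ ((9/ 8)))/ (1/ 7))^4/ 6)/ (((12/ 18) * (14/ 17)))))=72171/ 29854720000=0.00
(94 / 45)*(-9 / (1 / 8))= -752 / 5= -150.40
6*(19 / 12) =19 / 2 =9.50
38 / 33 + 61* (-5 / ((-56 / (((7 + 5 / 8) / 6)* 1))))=238703 / 29568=8.07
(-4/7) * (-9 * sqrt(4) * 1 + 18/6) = 8.57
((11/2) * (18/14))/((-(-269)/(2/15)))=0.00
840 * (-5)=-4200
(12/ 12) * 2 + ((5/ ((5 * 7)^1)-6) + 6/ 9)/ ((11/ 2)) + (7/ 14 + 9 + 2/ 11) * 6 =13663/ 231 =59.15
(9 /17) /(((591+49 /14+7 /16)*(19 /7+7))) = 84 /916997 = 0.00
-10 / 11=-0.91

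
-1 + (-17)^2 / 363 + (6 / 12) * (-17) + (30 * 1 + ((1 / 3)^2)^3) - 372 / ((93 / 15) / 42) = -440816095 / 176418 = -2498.70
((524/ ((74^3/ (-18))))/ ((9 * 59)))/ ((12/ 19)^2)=-47291/ 430347888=-0.00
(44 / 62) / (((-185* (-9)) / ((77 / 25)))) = 1694 / 1290375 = 0.00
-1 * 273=-273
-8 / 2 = -4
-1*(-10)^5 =100000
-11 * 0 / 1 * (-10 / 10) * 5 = 0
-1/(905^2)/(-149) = 1/122034725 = 0.00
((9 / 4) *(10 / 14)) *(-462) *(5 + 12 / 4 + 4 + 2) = -10395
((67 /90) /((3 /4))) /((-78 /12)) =-268 /1755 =-0.15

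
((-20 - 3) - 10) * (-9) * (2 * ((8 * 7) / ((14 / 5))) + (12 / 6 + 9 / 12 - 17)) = 30591 / 4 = 7647.75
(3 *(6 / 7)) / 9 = 0.29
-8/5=-1.60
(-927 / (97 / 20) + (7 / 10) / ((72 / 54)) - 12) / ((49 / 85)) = -13364091 / 38024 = -351.46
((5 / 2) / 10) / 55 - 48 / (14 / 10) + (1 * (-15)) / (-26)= -33.70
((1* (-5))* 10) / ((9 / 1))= -50 / 9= -5.56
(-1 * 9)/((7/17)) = -21.86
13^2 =169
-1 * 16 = -16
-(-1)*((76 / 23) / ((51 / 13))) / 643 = 988 / 754239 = 0.00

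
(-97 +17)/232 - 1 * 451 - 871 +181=-33099/29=-1141.34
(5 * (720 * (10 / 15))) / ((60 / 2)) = 80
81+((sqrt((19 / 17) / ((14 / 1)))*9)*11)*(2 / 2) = 99*sqrt(4522) / 238+81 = 108.97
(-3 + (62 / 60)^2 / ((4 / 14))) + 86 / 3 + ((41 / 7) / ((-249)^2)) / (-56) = 8933045011 / 303804900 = 29.40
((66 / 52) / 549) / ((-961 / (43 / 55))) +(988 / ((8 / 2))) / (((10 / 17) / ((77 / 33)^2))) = 2286.12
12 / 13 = 0.92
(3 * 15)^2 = 2025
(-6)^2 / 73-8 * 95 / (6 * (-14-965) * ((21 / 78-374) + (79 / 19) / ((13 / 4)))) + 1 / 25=525448675691 / 986196359775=0.53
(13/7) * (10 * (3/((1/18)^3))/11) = 29538.70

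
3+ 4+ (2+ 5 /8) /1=9.62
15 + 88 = 103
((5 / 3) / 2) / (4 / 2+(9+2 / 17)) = 85 / 1134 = 0.07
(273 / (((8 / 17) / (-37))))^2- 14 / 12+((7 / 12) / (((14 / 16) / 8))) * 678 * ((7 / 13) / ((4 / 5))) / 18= 3449948190157 / 7488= 460730260.44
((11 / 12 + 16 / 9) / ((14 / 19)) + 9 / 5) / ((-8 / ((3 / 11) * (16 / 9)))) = -13751 / 41580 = -0.33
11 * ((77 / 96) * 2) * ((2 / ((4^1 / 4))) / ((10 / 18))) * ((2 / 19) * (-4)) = -2541 / 95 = -26.75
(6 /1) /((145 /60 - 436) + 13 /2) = -72 /5125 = -0.01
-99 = -99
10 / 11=0.91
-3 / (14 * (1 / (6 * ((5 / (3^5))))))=-5 / 189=-0.03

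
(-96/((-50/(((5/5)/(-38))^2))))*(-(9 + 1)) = -24/1805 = -0.01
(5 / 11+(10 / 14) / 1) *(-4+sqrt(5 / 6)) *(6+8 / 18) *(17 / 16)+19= -1002 / 77+2465 *sqrt(30) / 1848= -5.71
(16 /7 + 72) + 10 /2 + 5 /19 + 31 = 14703 /133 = 110.55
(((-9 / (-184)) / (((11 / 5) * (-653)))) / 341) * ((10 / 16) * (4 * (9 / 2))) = -2025 / 1802760608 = -0.00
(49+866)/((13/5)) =4575/13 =351.92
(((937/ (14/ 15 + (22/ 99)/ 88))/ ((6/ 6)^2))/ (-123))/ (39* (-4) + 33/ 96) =19789440/ 378421513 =0.05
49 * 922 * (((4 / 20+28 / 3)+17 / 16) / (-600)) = -57443827 / 72000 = -797.83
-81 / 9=-9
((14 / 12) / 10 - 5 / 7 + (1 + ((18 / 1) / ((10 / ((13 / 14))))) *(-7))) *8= -1898 / 21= -90.38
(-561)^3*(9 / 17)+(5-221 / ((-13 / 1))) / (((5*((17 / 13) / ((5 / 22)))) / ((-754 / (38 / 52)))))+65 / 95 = -93472925.33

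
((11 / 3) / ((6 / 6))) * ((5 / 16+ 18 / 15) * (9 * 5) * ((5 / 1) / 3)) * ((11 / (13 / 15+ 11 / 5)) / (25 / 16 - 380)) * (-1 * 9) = 1976535 / 55706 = 35.48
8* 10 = 80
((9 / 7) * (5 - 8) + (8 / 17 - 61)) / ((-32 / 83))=317973 / 1904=167.00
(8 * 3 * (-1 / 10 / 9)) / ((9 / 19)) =-76 / 135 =-0.56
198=198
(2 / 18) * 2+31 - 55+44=182 / 9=20.22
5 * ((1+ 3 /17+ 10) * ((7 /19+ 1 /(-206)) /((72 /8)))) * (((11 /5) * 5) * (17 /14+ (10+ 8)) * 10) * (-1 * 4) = -2105328500 /110313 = -19085.04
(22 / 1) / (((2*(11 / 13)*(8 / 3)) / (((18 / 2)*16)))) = 702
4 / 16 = 1 / 4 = 0.25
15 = 15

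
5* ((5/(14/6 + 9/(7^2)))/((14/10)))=525/74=7.09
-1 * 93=-93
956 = 956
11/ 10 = 1.10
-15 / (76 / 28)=-105 / 19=-5.53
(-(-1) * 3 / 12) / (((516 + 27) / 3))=1 / 724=0.00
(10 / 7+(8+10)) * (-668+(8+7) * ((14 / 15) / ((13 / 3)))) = -1175312 / 91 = -12915.52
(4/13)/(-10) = -2/65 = -0.03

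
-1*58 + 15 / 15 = -57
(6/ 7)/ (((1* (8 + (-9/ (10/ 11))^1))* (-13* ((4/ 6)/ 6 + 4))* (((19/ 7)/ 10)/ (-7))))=-37800/ 173641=-0.22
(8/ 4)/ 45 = 2/ 45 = 0.04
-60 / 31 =-1.94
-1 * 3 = -3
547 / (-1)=-547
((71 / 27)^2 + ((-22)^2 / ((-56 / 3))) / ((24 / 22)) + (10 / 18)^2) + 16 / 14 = -89821 / 5832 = -15.40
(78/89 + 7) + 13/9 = 7466/801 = 9.32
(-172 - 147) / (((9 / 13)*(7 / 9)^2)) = -37323 / 49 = -761.69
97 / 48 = 2.02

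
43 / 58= 0.74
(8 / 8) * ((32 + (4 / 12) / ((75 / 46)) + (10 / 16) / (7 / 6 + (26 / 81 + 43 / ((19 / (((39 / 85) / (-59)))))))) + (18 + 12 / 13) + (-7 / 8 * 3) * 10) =3358886279431 / 132748264350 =25.30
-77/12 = -6.42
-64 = -64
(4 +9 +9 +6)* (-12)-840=-1176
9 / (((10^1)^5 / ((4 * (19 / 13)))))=171 / 325000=0.00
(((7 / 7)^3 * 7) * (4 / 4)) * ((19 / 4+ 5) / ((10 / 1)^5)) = 273 / 400000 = 0.00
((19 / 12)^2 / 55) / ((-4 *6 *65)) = -361 / 12355200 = -0.00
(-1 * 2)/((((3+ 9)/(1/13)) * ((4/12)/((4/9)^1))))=-2/117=-0.02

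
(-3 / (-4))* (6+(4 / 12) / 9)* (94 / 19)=7661 / 342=22.40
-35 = -35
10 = 10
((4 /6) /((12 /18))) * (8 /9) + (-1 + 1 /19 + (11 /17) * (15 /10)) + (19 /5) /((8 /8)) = 136981 /29070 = 4.71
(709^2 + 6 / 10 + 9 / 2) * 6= 3016116.60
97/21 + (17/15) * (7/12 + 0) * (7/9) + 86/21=104651/11340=9.23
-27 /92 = -0.29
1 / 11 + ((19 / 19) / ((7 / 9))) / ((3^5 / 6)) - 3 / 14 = -127 / 1386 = -0.09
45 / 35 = 9 / 7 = 1.29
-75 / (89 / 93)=-6975 / 89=-78.37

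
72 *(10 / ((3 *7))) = 240 / 7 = 34.29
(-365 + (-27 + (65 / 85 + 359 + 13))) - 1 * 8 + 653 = 10638 / 17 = 625.76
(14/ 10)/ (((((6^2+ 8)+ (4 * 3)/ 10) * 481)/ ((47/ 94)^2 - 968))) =-27097/ 434824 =-0.06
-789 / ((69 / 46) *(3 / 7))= -3682 / 3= -1227.33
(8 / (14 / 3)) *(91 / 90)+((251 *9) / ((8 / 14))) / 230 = 52223 / 2760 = 18.92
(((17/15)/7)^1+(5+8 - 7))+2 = 857/105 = 8.16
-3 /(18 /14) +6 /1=11 /3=3.67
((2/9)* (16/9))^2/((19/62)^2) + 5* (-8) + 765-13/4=6853665151/9474084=723.41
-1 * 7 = -7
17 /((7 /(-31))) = -527 /7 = -75.29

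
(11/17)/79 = 11/1343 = 0.01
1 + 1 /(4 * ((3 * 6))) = 73 /72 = 1.01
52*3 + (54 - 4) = 206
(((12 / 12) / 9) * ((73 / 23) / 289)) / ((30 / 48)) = 584 / 299115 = 0.00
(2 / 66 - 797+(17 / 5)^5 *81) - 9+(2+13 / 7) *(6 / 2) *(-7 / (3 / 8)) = 3689887136 / 103125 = 35780.72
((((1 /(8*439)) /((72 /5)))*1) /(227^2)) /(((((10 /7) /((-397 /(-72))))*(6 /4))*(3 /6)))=2779 /1407221538048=0.00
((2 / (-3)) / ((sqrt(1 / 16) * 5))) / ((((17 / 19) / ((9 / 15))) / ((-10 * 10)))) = 608 / 17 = 35.76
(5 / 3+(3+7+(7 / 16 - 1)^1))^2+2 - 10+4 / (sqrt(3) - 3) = 261049 / 2304 - 2 * sqrt(3) / 3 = 112.15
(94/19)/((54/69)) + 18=4159/171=24.32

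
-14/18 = -7/9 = -0.78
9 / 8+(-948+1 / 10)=-37871 / 40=-946.78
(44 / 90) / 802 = 11 / 18045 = 0.00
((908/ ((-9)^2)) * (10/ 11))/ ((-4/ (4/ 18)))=-4540/ 8019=-0.57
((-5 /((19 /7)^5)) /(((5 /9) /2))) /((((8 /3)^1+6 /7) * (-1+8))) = -453789 /91615663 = -0.00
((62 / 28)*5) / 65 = 31 / 182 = 0.17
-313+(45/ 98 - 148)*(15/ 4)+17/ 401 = -136165317/ 157192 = -866.24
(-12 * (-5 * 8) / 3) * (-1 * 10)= -1600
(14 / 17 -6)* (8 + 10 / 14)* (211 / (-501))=1132648 / 59619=19.00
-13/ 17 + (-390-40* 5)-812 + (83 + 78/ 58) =-649981/ 493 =-1318.42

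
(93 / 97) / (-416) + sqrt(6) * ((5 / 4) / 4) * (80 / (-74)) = -0.83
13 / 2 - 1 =11 / 2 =5.50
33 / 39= 11 / 13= 0.85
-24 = -24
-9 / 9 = -1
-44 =-44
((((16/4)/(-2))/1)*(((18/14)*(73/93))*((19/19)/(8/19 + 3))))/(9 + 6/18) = -12483/197470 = -0.06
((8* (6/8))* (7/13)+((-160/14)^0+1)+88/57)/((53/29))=145580/39273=3.71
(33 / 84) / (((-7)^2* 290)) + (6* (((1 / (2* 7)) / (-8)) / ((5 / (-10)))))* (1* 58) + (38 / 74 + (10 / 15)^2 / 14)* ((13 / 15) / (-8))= 1223299633 / 198741060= 6.16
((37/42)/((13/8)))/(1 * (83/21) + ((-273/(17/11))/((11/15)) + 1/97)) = -244052/106655783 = -0.00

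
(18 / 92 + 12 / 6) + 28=30.20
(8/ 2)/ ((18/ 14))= 28/ 9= 3.11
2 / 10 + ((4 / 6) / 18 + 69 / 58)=11171 / 7830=1.43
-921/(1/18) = -16578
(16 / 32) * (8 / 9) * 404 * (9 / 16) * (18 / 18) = 101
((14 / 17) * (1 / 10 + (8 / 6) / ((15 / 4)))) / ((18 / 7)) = 0.15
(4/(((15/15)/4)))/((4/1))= 4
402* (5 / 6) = 335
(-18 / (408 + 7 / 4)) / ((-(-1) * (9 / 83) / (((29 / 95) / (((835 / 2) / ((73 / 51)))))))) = -2811376 / 6630697425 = -0.00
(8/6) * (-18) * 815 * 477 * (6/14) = -27990360/7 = -3998622.86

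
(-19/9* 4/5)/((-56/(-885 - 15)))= -27.14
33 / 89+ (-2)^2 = 389 / 89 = 4.37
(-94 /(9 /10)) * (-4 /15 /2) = 376 /27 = 13.93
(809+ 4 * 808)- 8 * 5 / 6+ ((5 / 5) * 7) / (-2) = 24185 / 6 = 4030.83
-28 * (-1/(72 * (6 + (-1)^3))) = 0.08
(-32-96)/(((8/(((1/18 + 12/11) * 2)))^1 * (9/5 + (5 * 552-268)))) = -18160/1234431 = -0.01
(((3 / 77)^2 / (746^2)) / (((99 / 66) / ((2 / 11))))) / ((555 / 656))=656 / 1678663036435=0.00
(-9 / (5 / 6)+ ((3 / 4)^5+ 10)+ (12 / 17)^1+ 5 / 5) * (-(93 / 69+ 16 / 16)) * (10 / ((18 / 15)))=-4477635 / 200192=-22.37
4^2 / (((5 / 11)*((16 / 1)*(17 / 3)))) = 33 / 85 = 0.39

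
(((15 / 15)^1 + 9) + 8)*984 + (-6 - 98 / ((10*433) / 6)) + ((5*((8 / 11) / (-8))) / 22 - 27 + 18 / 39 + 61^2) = 145759403931 / 6811090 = 21400.31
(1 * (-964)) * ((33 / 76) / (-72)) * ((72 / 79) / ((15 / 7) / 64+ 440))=3562944 / 295899635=0.01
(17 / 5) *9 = 153 / 5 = 30.60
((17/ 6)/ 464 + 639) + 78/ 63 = 12477079/ 19488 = 640.24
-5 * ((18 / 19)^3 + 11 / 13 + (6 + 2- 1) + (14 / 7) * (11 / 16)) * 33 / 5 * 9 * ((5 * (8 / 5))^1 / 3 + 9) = -24893630685 / 713336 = -34897.48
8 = 8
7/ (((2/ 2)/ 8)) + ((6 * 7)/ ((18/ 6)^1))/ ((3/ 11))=322/ 3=107.33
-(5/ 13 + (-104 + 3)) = 1308/ 13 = 100.62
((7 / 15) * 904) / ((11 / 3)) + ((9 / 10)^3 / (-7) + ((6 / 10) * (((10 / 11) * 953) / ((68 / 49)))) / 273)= 1979459501 / 17017000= 116.32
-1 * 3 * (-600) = 1800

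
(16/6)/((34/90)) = 7.06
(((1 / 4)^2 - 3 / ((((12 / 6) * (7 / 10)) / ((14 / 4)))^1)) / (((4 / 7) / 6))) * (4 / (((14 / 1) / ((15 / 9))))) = -595 / 16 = -37.19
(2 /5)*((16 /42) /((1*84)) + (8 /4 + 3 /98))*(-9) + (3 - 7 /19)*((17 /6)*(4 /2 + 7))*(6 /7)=46729 /931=50.19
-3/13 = -0.23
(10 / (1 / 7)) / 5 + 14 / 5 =84 / 5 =16.80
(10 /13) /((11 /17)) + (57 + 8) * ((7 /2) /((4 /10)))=326005 /572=569.94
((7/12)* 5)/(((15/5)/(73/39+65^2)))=1442420/351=4109.46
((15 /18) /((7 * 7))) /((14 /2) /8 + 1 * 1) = 4 /441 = 0.01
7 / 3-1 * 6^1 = -11 / 3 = -3.67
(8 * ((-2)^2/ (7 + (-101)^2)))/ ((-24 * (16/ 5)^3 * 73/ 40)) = -625/ 286150656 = -0.00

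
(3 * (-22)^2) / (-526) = -726 / 263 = -2.76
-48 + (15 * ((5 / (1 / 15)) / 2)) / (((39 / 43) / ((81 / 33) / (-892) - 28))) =-4442798751 / 255112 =-17415.09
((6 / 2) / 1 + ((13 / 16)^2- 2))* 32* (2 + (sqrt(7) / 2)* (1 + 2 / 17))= 475* sqrt(7) / 16 + 425 / 4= 184.80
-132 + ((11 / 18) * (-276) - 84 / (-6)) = -286.67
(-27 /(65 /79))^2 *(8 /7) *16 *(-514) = -299333138688 /29575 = -10121154.31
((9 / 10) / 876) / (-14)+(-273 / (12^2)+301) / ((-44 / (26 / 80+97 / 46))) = -16426332917 / 992893440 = -16.54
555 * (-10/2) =-2775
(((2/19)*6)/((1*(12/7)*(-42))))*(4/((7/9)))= -6/133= -0.05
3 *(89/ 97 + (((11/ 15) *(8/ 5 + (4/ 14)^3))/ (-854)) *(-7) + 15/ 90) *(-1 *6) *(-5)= 999092559/ 10147655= 98.46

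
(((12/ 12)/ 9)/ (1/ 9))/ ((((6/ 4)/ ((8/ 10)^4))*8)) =64/ 1875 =0.03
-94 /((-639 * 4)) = 47 /1278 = 0.04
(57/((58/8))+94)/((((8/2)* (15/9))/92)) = 203826/145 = 1405.70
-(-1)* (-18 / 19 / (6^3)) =-1 / 228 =-0.00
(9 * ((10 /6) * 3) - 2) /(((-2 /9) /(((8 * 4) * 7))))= -43344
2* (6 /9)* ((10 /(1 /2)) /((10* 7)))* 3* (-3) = -24 /7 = -3.43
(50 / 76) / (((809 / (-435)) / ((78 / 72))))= -47125 / 122968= -0.38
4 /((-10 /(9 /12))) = -3 /10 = -0.30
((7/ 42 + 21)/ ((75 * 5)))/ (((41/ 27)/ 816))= 155448/ 5125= 30.33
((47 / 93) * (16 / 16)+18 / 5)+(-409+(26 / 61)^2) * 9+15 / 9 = -6356289241 / 1730265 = -3673.59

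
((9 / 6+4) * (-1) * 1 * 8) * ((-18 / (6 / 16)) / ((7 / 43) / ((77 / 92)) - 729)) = -998976 / 344725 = -2.90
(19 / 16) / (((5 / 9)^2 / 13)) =50.02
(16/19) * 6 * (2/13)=192/247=0.78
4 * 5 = 20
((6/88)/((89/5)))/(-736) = -15/2882176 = -0.00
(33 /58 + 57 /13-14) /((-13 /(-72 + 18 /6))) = -470649 /9802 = -48.02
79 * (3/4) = 237/4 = 59.25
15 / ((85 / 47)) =8.29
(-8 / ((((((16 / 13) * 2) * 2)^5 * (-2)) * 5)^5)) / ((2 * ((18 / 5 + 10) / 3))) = 21169230044600449998092219079 / 485264215520026359559817229612828346370133852160000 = 0.00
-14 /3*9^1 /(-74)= 21 /37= 0.57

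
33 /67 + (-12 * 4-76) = -8275 /67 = -123.51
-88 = -88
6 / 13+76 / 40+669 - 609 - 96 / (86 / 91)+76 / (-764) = -41980859 / 1067690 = -39.32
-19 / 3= -6.33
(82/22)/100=41/1100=0.04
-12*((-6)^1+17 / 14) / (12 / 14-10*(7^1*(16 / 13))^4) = -5740761 / 5507232077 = -0.00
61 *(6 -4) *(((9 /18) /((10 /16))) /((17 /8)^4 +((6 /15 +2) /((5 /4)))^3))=6246400000 /1758000457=3.55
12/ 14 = 6/ 7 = 0.86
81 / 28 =2.89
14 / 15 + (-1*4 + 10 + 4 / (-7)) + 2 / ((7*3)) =226 / 35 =6.46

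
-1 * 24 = -24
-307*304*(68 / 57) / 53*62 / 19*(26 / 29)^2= -13999278592 / 2540661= -5510.09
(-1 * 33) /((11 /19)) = -57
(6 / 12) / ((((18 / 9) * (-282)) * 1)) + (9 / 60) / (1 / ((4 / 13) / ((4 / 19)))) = 16009 / 73320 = 0.22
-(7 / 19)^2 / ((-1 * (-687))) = -49 / 248007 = -0.00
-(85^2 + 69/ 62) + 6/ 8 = -895945/ 124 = -7225.36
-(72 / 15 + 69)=-73.80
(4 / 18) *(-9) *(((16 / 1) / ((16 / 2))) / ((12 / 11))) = -3.67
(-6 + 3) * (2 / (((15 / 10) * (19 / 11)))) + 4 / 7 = -232 / 133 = -1.74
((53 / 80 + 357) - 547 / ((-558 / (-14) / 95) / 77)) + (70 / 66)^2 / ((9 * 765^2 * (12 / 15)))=-56918101561021073 / 568990390320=-100033.50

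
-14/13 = -1.08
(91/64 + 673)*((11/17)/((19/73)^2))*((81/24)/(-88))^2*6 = 29590833897/520486912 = 56.85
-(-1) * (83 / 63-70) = -4327 / 63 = -68.68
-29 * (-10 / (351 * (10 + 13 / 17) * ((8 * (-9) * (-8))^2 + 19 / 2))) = 9860 / 42623156043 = 0.00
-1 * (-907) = 907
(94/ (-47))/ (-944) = 1/ 472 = 0.00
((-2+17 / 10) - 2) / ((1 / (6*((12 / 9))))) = -92 / 5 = -18.40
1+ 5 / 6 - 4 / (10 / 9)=-53 / 30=-1.77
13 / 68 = 0.19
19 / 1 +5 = 24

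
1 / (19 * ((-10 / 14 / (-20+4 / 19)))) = 2632 / 1805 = 1.46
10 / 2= 5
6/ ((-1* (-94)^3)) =3/ 415292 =0.00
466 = 466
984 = 984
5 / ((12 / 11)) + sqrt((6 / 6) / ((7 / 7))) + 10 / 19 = 1393 / 228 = 6.11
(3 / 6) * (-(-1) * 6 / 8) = 0.38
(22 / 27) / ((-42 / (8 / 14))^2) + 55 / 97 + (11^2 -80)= 2352450712 / 56593971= 41.57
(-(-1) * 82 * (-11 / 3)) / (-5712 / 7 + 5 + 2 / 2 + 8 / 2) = 451 / 1209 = 0.37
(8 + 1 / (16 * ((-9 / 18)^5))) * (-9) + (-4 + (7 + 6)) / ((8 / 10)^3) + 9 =-1755 / 64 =-27.42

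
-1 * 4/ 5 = -4/ 5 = -0.80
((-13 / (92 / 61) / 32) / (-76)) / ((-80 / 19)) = -793 / 942080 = -0.00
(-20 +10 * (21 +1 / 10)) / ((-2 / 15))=-2865 / 2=-1432.50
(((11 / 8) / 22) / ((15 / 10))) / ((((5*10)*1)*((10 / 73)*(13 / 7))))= 511 / 156000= 0.00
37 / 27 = 1.37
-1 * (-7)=7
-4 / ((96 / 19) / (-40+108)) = -323 / 6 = -53.83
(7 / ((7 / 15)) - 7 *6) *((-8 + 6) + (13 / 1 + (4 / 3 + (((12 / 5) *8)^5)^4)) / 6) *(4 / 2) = -417125829696780457506446400.00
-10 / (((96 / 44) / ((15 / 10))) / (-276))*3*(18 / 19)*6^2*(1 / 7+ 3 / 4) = 23054625 / 133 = 173343.05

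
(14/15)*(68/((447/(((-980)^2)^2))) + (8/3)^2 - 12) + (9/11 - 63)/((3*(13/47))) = 376702535260602548/2876445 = 130961146575.24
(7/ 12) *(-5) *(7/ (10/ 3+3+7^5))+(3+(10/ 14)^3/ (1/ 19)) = 137341401/ 13840736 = 9.92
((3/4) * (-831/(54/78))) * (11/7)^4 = -52722241/9604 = -5489.61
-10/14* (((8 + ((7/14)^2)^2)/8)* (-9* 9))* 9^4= 342779445/896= 382566.34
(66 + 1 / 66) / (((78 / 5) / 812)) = 3436.17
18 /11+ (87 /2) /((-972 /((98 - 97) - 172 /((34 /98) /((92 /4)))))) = 20676367 /40392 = 511.89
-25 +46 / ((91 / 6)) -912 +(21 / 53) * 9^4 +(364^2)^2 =84668689480716 / 4823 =17555191681.67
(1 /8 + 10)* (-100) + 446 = -566.50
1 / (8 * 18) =1 / 144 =0.01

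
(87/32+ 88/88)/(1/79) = 293.78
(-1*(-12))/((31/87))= 1044/31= 33.68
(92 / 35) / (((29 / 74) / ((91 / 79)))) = 88504 / 11455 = 7.73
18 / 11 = 1.64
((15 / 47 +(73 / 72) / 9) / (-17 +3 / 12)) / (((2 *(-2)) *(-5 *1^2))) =-13151 / 10202760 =-0.00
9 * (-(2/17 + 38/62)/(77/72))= -3240/527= -6.15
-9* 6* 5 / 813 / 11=-90 / 2981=-0.03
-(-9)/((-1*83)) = -9/83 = -0.11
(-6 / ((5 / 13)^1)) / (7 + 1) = -39 / 20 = -1.95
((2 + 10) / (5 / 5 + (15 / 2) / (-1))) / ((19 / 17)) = -408 / 247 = -1.65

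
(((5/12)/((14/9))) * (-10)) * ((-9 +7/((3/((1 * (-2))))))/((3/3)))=1025/28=36.61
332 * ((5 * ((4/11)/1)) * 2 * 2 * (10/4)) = 66400/11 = 6036.36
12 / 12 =1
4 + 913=917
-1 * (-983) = 983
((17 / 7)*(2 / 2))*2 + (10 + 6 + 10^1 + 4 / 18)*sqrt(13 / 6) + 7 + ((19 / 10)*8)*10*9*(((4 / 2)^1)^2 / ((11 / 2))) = 118*sqrt(78) / 27 + 77521 / 77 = 1045.36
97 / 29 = 3.34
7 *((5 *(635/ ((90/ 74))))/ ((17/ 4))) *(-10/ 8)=-822325/ 153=-5374.67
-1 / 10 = -0.10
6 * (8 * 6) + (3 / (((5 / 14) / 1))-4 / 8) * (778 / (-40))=26869 / 200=134.34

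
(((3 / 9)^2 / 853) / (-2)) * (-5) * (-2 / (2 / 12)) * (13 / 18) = -65 / 23031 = -0.00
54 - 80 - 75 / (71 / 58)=-87.27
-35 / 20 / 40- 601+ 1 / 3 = -288341 / 480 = -600.71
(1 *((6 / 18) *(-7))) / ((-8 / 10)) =35 / 12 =2.92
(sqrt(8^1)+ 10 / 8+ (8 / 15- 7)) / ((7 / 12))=-313 / 35+ 24 * sqrt(2) / 7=-4.09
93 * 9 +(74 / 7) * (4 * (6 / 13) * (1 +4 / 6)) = 79127 / 91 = 869.53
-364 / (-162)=182 / 81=2.25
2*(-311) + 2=-620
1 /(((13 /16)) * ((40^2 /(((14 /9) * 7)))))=49 /5850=0.01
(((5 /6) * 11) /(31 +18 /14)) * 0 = 0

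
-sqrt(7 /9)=-sqrt(7) /3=-0.88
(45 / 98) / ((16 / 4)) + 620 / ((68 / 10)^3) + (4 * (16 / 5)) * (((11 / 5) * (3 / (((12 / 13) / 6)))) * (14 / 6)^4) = 21162485675371 / 1299979800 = 16279.09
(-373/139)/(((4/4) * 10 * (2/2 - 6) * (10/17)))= 6341/69500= 0.09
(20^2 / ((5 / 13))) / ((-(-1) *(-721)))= -1040 / 721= -1.44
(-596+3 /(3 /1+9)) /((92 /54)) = -64341 /184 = -349.68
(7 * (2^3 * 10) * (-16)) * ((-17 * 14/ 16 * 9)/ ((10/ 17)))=2039184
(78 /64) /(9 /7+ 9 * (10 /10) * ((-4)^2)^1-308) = -273 /36448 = -0.01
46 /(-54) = -23 /27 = -0.85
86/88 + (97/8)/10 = 2.19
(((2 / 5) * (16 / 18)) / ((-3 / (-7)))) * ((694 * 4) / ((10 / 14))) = 2176384 / 675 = 3224.27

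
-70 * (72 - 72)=0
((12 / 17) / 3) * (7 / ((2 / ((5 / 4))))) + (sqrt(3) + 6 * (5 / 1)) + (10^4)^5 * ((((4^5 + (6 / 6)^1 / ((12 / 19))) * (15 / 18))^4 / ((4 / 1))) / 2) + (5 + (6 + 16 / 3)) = sqrt(3) + 1487708354287513797760009765635565397 / 223074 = 6669124838786742505894949000000.00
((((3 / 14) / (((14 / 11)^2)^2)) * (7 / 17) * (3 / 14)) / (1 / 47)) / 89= 6193143 / 1627455424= 0.00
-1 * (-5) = 5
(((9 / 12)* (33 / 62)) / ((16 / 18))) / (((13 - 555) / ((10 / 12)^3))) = -4125 / 8602624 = -0.00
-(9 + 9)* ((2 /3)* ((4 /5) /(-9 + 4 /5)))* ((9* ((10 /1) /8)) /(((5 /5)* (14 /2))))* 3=1620 /287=5.64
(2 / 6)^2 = 1 / 9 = 0.11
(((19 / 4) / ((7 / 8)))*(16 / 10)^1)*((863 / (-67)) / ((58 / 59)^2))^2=171468061857571 / 111124454315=1543.03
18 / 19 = 0.95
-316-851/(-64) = -19373/64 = -302.70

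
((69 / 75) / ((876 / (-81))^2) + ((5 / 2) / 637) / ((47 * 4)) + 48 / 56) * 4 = 55204438663 / 15954493100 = 3.46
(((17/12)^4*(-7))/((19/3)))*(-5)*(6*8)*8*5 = 14616175/342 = 42737.35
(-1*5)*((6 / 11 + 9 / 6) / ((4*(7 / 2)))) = -225 / 308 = -0.73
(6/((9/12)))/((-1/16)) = -128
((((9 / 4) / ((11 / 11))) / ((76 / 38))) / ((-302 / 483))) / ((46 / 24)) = -567 / 604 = -0.94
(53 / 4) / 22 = 53 / 88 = 0.60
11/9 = 1.22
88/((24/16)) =176/3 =58.67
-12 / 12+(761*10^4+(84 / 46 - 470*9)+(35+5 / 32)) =5597873203 / 736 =7605805.98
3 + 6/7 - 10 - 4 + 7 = -22/7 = -3.14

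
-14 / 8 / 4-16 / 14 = -177 / 112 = -1.58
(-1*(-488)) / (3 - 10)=-488 / 7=-69.71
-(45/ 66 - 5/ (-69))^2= -1311025/ 2304324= -0.57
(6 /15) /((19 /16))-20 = -1868 /95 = -19.66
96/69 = 32/23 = 1.39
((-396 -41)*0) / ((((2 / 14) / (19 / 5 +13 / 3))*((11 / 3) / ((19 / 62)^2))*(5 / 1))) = 0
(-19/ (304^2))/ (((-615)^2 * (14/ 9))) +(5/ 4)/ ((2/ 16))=28617343999/ 2861734400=10.00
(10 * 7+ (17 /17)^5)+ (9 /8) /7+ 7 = 4377 /56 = 78.16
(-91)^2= 8281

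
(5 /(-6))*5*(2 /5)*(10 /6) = -25 /9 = -2.78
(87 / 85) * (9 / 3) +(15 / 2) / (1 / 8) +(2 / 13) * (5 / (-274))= 63.07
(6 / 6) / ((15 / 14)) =14 / 15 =0.93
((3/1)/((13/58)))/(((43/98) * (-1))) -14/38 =-30.87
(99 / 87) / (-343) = -33 / 9947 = -0.00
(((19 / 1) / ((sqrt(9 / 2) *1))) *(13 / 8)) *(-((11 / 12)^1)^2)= -29887 *sqrt(2) / 3456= -12.23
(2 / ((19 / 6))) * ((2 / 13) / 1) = 0.10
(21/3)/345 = 7/345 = 0.02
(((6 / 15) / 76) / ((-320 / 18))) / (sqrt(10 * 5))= -9 * sqrt(2) / 304000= -0.00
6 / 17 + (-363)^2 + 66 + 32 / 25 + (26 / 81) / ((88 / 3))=66564321497 / 504900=131836.64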